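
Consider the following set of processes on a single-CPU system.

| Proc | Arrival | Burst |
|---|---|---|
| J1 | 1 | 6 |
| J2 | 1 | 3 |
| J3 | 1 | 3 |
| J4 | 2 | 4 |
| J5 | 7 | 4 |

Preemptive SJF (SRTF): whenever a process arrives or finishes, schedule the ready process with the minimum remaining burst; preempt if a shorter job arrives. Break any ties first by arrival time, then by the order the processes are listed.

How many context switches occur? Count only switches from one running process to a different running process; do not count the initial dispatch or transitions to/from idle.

4

Timeline: | idle 0-1 | J2 1-4 | J3 4-7 | J4 7-11 | J5 11-15 | J1 15-21 |
Completion: J1=21  J2=4  J3=7  J4=11  J5=15
Turnaround (C−A): J1=20  J2=3  J3=6  J4=9  J5=8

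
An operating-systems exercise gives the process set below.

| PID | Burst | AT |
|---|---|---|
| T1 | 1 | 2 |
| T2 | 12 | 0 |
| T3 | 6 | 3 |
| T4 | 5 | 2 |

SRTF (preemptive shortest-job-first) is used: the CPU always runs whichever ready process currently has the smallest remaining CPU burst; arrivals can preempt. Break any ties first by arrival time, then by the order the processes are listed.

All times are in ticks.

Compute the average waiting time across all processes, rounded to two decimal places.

Gantt: | T2 0-2 | T1 2-3 | T4 3-8 | T3 8-14 | T2 14-24 |
Completion: T1=3  T2=24  T3=14  T4=8
Waiting times: T1=0, T2=12, T3=5, T4=1
Average waiting = (0+12+5+1) / 4 = 18/4 = 4.50

4.50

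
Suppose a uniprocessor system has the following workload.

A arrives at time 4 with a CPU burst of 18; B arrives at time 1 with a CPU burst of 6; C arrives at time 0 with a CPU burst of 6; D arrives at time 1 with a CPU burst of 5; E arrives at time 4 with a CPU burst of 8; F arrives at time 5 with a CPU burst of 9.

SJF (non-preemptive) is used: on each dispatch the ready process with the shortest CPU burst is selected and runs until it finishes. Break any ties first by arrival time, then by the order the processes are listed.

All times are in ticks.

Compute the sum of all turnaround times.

Schedule: | C 0-6 | D 6-11 | B 11-17 | E 17-25 | F 25-34 | A 34-52 |
Completion: A=52  B=17  C=6  D=11  E=25  F=34
Turnaround = completion − arrival: A=48, B=16, C=6, D=10, E=21, F=29
Total turnaround = 48 + 16 + 6 + 10 + 21 + 29 = 130

130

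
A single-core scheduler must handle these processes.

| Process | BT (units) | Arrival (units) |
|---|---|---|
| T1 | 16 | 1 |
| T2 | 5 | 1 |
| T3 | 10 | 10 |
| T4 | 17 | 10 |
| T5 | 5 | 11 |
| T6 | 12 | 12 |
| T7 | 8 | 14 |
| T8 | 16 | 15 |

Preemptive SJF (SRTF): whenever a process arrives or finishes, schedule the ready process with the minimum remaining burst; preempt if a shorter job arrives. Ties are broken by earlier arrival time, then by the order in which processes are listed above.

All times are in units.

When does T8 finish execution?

Schedule: | idle 0-1 | T2 1-6 | T1 6-10 | T3 10-11 | T5 11-16 | T7 16-24 | T3 24-33 | T1 33-45 | T6 45-57 | T8 57-73 | T4 73-90 |
Completion: T1=45  T2=6  T3=33  T4=90  T5=16  T6=57  T7=24  T8=73
Turnaround (C−A): T1=44  T2=5  T3=23  T4=80  T5=5  T6=45  T7=10  T8=58

73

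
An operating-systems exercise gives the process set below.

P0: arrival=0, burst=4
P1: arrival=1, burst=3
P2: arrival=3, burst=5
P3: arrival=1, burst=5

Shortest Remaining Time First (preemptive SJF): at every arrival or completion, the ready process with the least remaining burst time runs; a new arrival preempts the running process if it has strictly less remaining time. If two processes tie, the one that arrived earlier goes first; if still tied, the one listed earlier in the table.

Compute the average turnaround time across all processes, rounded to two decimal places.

Gantt: | P0 0-4 | P1 4-7 | P3 7-12 | P2 12-17 |
Completion: P0=4  P1=7  P2=17  P3=12
Turnaround times: P0=4, P1=6, P2=14, P3=11
Average turnaround = (4+6+14+11) / 4 = 35/4 = 8.75

8.75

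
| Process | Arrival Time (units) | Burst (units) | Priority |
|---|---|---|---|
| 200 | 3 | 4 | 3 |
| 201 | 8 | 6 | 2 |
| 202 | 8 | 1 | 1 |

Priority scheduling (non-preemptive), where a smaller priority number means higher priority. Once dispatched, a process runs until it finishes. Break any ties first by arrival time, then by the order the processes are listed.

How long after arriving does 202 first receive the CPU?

Schedule: | idle 0-3 | 200 3-7 | idle 7-8 | 202 8-9 | 201 9-15 |
Completion: 200=7  201=15  202=9
Response(202) = first start − arrival = 8 − 8 = 0

0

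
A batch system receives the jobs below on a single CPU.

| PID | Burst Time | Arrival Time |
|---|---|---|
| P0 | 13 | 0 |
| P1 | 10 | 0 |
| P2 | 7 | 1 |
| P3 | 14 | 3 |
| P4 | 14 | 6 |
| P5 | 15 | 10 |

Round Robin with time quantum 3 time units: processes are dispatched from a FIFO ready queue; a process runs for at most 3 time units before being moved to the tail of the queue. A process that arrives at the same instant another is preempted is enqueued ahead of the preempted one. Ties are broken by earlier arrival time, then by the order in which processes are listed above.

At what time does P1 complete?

53

Gantt: | P0 0-3 | P1 3-6 | P2 6-9 | P3 9-12 | P0 12-15 | P4 15-18 | P1 18-21 | P2 21-24 | P5 24-27 | P3 27-30 | P0 30-33 | P4 33-36 | P1 36-39 | P2 39-40 | P5 40-43 | P3 43-46 | P0 46-49 | P4 49-52 | P1 52-53 | P5 53-56 | P3 56-59 | P0 59-60 | P4 60-63 | P5 63-66 | P3 66-68 | P4 68-70 | P5 70-73 |
Completion: P0=60  P1=53  P2=40  P3=68  P4=70  P5=73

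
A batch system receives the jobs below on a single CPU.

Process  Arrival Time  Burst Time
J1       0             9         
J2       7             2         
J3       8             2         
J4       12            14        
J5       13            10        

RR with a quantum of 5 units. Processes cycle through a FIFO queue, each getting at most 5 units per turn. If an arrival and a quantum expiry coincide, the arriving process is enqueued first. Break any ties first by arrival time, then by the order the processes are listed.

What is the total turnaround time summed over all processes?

63

Schedule: | J1 0-9 | J2 9-11 | J3 11-13 | J4 13-18 | J5 18-23 | J4 23-28 | J5 28-33 | J4 33-37 |
Completion: J1=9  J2=11  J3=13  J4=37  J5=33
Turnaround (C−A): J1=9  J2=4  J3=5  J4=25  J5=20
Turnaround = completion − arrival: J1=9, J2=4, J3=5, J4=25, J5=20
Total turnaround = 9 + 4 + 5 + 25 + 20 = 63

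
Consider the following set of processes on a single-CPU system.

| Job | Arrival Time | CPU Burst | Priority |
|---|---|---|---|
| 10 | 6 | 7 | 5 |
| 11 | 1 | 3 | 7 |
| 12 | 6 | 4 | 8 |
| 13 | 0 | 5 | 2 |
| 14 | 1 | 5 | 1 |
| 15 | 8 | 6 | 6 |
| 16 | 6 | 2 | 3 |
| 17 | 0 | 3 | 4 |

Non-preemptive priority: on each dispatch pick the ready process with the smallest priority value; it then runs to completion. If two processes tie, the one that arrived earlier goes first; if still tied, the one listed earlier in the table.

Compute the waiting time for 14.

4

Timeline: | 13 0-5 | 14 5-10 | 16 10-12 | 17 12-15 | 10 15-22 | 15 22-28 | 11 28-31 | 12 31-35 |
Completion: 10=22  11=31  12=35  13=5  14=10  15=28  16=12  17=15
Turnaround (C−A): 10=16  11=30  12=29  13=5  14=9  15=20  16=6  17=15
Waiting(14) = turnaround − burst = 9 − 5 = 4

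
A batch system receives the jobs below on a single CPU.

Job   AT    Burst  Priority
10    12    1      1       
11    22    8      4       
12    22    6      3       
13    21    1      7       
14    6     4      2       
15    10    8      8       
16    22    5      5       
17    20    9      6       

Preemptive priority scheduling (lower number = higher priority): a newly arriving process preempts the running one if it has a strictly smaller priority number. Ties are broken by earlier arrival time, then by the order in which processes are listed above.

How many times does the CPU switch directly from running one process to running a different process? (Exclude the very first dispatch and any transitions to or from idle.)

Timeline: | idle 0-6 | 14 6-10 | 15 10-12 | 10 12-13 | 15 13-19 | idle 19-20 | 17 20-22 | 12 22-28 | 11 28-36 | 16 36-41 | 17 41-48 | 13 48-49 |
Completion: 10=13  11=36  12=28  13=49  14=10  15=19  16=41  17=48
Turnaround (C−A): 10=1  11=14  12=6  13=28  14=4  15=9  16=19  17=28

8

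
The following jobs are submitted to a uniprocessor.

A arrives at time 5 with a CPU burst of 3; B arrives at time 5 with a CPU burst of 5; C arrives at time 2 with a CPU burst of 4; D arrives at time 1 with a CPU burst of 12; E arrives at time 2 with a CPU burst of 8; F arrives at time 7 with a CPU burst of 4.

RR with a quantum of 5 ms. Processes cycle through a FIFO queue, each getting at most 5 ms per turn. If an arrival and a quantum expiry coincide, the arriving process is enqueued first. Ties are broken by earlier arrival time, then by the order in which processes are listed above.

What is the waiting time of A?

Gantt: | idle 0-1 | D 1-6 | C 6-10 | E 10-15 | A 15-18 | B 18-23 | D 23-28 | F 28-32 | E 32-35 | D 35-37 |
Completion: A=18  B=23  C=10  D=37  E=35  F=32
Waiting(A) = turnaround − burst = 13 − 3 = 10

10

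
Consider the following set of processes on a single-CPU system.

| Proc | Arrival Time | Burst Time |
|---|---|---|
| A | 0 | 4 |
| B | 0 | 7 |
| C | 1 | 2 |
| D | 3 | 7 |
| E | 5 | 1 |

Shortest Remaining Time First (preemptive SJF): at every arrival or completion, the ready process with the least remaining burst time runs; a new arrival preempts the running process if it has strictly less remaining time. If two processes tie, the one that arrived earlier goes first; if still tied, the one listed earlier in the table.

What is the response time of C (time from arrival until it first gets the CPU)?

0

Gantt: | A 0-1 | C 1-3 | A 3-6 | E 6-7 | B 7-14 | D 14-21 |
Completion: A=6  B=14  C=3  D=21  E=7
Turnaround (C−A): A=6  B=14  C=2  D=18  E=2
Response(C) = first start − arrival = 1 − 1 = 0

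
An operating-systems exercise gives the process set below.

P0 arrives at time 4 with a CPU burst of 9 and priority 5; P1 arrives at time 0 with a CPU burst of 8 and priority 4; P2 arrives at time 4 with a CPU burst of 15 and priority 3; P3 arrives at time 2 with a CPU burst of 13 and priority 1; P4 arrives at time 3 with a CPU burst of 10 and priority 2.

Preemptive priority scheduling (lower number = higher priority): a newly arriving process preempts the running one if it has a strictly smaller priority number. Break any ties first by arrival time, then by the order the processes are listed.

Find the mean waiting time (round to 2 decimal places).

Schedule: | P1 0-2 | P3 2-15 | P4 15-25 | P2 25-40 | P1 40-46 | P0 46-55 |
Completion: P0=55  P1=46  P2=40  P3=15  P4=25
Turnaround (C−A): P0=51  P1=46  P2=36  P3=13  P4=22
Waiting times: P0=42, P1=38, P2=21, P3=0, P4=12
Average waiting = (42+38+21+0+12) / 5 = 113/5 = 22.60

22.60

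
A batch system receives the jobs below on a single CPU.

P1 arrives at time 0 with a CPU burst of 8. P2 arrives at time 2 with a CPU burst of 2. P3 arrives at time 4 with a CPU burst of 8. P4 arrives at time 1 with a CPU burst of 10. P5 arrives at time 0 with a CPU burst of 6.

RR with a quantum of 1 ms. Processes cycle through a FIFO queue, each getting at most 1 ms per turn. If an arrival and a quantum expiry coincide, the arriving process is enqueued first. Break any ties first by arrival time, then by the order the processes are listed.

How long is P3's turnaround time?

Gantt: | P1 0-1 | P5 1-2 | P4 2-3 | P1 3-4 | P2 4-5 | P5 5-6 | P4 6-7 | P3 7-8 | P1 8-9 | P2 9-10 | P5 10-11 | P4 11-12 | P3 12-13 | P1 13-14 | P5 14-15 | P4 15-16 | P3 16-17 | P1 17-18 | P5 18-19 | P4 19-20 | P3 20-21 | P1 21-22 | P5 22-23 | P4 23-24 | P3 24-25 | P1 25-26 | P4 26-27 | P3 27-28 | P1 28-29 | P4 29-30 | P3 30-31 | P4 31-32 | P3 32-33 | P4 33-34 |
Completion: P1=29  P2=10  P3=33  P4=34  P5=23
Turnaround (C−A): P1=29  P2=8  P3=29  P4=33  P5=23
Turnaround(P3) = completion − arrival = 33 − 4 = 29

29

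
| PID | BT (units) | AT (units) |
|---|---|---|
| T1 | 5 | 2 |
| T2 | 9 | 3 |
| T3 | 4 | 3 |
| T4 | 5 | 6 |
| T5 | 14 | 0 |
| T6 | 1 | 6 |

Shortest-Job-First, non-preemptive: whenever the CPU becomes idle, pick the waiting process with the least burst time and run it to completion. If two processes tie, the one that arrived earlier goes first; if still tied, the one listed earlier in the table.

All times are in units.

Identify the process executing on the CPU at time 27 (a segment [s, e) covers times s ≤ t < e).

T4

Gantt: | T5 0-14 | T6 14-15 | T3 15-19 | T1 19-24 | T4 24-29 | T2 29-38 |
Completion: T1=24  T2=38  T3=19  T4=29  T5=14  T6=15
Turnaround (C−A): T1=22  T2=35  T3=16  T4=23  T5=14  T6=9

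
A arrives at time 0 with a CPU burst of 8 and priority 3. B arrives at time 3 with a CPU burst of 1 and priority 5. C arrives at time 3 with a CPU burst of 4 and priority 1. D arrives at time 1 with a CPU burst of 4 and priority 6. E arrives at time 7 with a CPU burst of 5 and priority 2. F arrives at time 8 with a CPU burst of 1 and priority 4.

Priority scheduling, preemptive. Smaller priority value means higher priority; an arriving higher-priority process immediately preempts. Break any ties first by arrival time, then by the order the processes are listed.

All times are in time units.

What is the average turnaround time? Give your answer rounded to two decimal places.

Gantt: | A 0-3 | C 3-7 | E 7-12 | A 12-17 | F 17-18 | B 18-19 | D 19-23 |
Completion: A=17  B=19  C=7  D=23  E=12  F=18
Turnaround (C−A): A=17  B=16  C=4  D=22  E=5  F=10
Turnaround times: A=17, B=16, C=4, D=22, E=5, F=10
Average turnaround = (17+16+4+22+5+10) / 6 = 74/6 = 12.33

12.33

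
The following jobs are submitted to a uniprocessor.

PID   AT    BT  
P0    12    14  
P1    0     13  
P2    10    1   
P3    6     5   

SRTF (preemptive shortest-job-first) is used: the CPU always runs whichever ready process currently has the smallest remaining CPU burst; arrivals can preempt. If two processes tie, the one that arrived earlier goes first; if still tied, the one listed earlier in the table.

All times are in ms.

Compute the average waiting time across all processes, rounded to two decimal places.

3.50

Gantt: | P1 0-6 | P3 6-11 | P2 11-12 | P1 12-19 | P0 19-33 |
Completion: P0=33  P1=19  P2=12  P3=11
Turnaround (C−A): P0=21  P1=19  P2=2  P3=5
Waiting times: P0=7, P1=6, P2=1, P3=0
Average waiting = (7+6+1+0) / 4 = 14/4 = 3.50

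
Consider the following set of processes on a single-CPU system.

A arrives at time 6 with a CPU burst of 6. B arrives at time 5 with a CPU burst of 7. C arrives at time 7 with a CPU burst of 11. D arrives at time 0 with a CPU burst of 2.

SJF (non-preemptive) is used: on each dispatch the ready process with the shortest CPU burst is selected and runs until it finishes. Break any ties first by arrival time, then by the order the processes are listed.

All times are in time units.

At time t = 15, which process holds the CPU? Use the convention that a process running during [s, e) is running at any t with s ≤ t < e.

Schedule: | D 0-2 | idle 2-5 | B 5-12 | A 12-18 | C 18-29 |
Completion: A=18  B=12  C=29  D=2
Turnaround (C−A): A=12  B=7  C=22  D=2

A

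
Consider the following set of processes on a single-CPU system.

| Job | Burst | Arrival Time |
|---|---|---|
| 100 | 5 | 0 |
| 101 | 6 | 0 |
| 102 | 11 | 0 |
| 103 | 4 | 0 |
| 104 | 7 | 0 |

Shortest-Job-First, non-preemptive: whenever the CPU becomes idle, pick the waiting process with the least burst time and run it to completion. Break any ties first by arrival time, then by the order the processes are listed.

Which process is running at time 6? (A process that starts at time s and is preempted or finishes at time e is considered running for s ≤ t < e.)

100

Gantt: | 103 0-4 | 100 4-9 | 101 9-15 | 104 15-22 | 102 22-33 |
Completion: 100=9  101=15  102=33  103=4  104=22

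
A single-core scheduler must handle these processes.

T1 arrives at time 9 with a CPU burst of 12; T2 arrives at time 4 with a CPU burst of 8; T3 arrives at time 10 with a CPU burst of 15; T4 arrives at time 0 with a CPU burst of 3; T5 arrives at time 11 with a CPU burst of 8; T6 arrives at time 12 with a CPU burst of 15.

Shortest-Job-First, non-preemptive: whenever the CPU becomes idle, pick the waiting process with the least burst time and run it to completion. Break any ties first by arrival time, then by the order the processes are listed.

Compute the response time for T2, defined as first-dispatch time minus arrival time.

0

Gantt: | T4 0-3 | idle 3-4 | T2 4-12 | T5 12-20 | T1 20-32 | T3 32-47 | T6 47-62 |
Completion: T1=32  T2=12  T3=47  T4=3  T5=20  T6=62
Turnaround (C−A): T1=23  T2=8  T3=37  T4=3  T5=9  T6=50
Response(T2) = first start − arrival = 4 − 4 = 0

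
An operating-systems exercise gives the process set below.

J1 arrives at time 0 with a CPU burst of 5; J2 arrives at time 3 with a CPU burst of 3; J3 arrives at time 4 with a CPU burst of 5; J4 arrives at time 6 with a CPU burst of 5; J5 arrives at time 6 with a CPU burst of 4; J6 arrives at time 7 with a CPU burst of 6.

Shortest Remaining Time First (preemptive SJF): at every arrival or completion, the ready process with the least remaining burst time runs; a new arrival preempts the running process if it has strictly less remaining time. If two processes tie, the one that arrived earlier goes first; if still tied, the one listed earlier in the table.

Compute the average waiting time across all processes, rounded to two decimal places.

Timeline: | J1 0-5 | J2 5-8 | J5 8-12 | J3 12-17 | J4 17-22 | J6 22-28 |
Completion: J1=5  J2=8  J3=17  J4=22  J5=12  J6=28
Turnaround (C−A): J1=5  J2=5  J3=13  J4=16  J5=6  J6=21
Waiting times: J1=0, J2=2, J3=8, J4=11, J5=2, J6=15
Average waiting = (0+2+8+11+2+15) / 6 = 38/6 = 6.33

6.33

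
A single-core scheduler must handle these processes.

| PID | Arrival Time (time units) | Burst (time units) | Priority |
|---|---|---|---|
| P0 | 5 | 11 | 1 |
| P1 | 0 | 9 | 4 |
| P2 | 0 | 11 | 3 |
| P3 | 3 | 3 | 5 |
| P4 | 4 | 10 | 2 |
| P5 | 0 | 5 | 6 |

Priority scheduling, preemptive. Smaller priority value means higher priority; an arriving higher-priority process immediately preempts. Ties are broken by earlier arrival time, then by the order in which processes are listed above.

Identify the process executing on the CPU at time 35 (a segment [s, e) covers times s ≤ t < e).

P1

Schedule: | P2 0-4 | P4 4-5 | P0 5-16 | P4 16-25 | P2 25-32 | P1 32-41 | P3 41-44 | P5 44-49 |
Completion: P0=16  P1=41  P2=32  P3=44  P4=25  P5=49
Turnaround (C−A): P0=11  P1=41  P2=32  P3=41  P4=21  P5=49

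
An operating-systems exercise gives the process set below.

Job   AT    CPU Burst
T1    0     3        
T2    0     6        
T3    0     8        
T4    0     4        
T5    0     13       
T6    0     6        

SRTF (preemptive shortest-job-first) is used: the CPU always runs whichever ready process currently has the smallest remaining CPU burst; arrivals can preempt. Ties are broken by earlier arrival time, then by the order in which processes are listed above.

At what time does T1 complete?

Schedule: | T1 0-3 | T4 3-7 | T2 7-13 | T6 13-19 | T3 19-27 | T5 27-40 |
Completion: T1=3  T2=13  T3=27  T4=7  T5=40  T6=19
Turnaround (C−A): T1=3  T2=13  T3=27  T4=7  T5=40  T6=19

3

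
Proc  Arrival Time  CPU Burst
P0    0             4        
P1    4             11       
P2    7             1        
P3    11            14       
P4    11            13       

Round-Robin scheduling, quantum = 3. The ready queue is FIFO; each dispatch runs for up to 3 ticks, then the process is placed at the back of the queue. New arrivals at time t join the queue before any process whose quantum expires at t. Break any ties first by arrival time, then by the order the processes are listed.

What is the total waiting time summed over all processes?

Schedule: | P0 0-4 | P1 4-7 | P2 7-8 | P1 8-11 | P3 11-14 | P4 14-17 | P1 17-20 | P3 20-23 | P4 23-26 | P1 26-28 | P3 28-31 | P4 31-34 | P3 34-37 | P4 37-40 | P3 40-42 | P4 42-43 |
Completion: P0=4  P1=28  P2=8  P3=42  P4=43
Turnaround (C−A): P0=4  P1=24  P2=1  P3=31  P4=32
Waiting = turnaround − burst: P0=0, P1=13, P2=0, P3=17, P4=19
Total waiting = 0 + 13 + 0 + 17 + 19 = 49

49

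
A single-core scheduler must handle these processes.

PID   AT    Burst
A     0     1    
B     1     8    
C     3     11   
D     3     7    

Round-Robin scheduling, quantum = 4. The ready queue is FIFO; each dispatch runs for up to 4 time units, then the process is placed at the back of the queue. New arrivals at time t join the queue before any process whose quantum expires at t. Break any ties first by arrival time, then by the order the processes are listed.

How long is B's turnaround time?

16

Schedule: | A 0-1 | B 1-5 | C 5-9 | D 9-13 | B 13-17 | C 17-21 | D 21-24 | C 24-27 |
Completion: A=1  B=17  C=27  D=24
Turnaround(B) = completion − arrival = 17 − 1 = 16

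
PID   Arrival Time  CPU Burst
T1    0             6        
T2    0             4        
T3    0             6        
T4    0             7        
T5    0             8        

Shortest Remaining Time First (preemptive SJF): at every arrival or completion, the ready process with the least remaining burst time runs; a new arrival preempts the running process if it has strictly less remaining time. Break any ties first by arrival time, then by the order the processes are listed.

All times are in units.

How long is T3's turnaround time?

Gantt: | T2 0-4 | T1 4-10 | T3 10-16 | T4 16-23 | T5 23-31 |
Completion: T1=10  T2=4  T3=16  T4=23  T5=31
Turnaround (C−A): T1=10  T2=4  T3=16  T4=23  T5=31
Turnaround(T3) = completion − arrival = 16 − 0 = 16

16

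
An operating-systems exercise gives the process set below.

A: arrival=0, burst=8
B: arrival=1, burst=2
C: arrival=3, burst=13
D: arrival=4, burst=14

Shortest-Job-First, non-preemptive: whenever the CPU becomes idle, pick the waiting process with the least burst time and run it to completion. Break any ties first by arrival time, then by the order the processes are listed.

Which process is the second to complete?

B

Gantt: | A 0-8 | B 8-10 | C 10-23 | D 23-37 |
Completion: A=8  B=10  C=23  D=37
Turnaround (C−A): A=8  B=9  C=20  D=33
Finish order: A → B → C → D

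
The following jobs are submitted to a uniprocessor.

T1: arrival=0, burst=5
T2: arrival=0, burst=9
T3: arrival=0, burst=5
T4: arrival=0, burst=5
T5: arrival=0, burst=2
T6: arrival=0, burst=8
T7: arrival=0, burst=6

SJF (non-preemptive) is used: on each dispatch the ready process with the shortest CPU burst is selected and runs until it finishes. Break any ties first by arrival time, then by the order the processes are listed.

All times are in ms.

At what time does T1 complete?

7

Schedule: | T5 0-2 | T1 2-7 | T3 7-12 | T4 12-17 | T7 17-23 | T6 23-31 | T2 31-40 |
Completion: T1=7  T2=40  T3=12  T4=17  T5=2  T6=31  T7=23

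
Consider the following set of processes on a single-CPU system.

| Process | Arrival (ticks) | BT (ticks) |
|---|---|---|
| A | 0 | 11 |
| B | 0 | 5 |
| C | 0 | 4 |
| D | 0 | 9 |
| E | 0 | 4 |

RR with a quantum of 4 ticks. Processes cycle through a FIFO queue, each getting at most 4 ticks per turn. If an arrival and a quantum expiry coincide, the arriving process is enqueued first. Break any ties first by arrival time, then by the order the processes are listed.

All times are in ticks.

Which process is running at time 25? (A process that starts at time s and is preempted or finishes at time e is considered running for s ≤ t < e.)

D

Timeline: | A 0-4 | B 4-8 | C 8-12 | D 12-16 | E 16-20 | A 20-24 | B 24-25 | D 25-29 | A 29-32 | D 32-33 |
Completion: A=32  B=25  C=12  D=33  E=20
Turnaround (C−A): A=32  B=25  C=12  D=33  E=20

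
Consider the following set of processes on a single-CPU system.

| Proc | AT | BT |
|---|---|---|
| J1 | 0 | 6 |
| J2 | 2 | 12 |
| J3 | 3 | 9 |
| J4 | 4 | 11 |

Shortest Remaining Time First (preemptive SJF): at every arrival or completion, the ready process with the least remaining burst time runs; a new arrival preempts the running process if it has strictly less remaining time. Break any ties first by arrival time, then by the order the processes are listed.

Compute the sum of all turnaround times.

Timeline: | J1 0-6 | J3 6-15 | J4 15-26 | J2 26-38 |
Completion: J1=6  J2=38  J3=15  J4=26
Turnaround (C−A): J1=6  J2=36  J3=12  J4=22
Turnaround = completion − arrival: J1=6, J2=36, J3=12, J4=22
Total turnaround = 6 + 36 + 12 + 22 = 76

76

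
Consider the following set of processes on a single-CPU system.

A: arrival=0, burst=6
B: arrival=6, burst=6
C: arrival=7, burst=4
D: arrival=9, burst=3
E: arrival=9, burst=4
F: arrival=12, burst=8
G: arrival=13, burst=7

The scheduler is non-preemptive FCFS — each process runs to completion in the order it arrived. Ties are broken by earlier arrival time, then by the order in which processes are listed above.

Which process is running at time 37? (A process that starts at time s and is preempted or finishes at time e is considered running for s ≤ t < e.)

G

Timeline: | A 0-6 | B 6-12 | C 12-16 | D 16-19 | E 19-23 | F 23-31 | G 31-38 |
Completion: A=6  B=12  C=16  D=19  E=23  F=31  G=38
Turnaround (C−A): A=6  B=6  C=9  D=10  E=14  F=19  G=25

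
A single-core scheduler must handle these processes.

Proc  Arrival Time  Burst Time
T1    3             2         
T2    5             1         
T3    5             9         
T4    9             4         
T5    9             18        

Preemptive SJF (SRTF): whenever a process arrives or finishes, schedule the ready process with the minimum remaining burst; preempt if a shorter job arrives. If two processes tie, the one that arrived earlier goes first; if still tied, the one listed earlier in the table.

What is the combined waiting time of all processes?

Timeline: | idle 0-3 | T1 3-5 | T2 5-6 | T3 6-9 | T4 9-13 | T3 13-19 | T5 19-37 |
Completion: T1=5  T2=6  T3=19  T4=13  T5=37
Waiting = turnaround − burst: T1=0, T2=0, T3=5, T4=0, T5=10
Total waiting = 0 + 0 + 5 + 0 + 10 = 15

15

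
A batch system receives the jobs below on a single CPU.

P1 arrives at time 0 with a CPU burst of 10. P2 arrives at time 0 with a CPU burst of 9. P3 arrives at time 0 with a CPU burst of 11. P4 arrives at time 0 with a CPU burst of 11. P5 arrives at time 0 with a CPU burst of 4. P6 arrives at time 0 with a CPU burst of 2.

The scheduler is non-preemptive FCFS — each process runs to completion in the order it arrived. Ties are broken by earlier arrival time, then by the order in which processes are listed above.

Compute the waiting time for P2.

10

Schedule: | P1 0-10 | P2 10-19 | P3 19-30 | P4 30-41 | P5 41-45 | P6 45-47 |
Completion: P1=10  P2=19  P3=30  P4=41  P5=45  P6=47
Waiting(P2) = turnaround − burst = 19 − 9 = 10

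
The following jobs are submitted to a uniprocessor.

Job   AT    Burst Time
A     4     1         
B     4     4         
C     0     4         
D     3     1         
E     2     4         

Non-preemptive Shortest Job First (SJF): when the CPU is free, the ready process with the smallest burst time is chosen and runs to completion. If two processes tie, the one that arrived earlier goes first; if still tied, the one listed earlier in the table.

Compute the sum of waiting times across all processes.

12

Timeline: | C 0-4 | D 4-5 | A 5-6 | E 6-10 | B 10-14 |
Completion: A=6  B=14  C=4  D=5  E=10
Turnaround (C−A): A=2  B=10  C=4  D=2  E=8
Waiting = turnaround − burst: A=1, B=6, C=0, D=1, E=4
Total waiting = 1 + 6 + 0 + 1 + 4 = 12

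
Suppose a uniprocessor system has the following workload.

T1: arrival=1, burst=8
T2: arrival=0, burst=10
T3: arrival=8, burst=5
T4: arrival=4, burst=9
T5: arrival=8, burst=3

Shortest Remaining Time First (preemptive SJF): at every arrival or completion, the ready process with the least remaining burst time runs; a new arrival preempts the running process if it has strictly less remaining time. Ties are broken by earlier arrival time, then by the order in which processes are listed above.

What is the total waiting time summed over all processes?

43

Gantt: | T2 0-1 | T1 1-9 | T5 9-12 | T3 12-17 | T2 17-26 | T4 26-35 |
Completion: T1=9  T2=26  T3=17  T4=35  T5=12
Turnaround (C−A): T1=8  T2=26  T3=9  T4=31  T5=4
Waiting = turnaround − burst: T1=0, T2=16, T3=4, T4=22, T5=1
Total waiting = 0 + 16 + 4 + 22 + 1 = 43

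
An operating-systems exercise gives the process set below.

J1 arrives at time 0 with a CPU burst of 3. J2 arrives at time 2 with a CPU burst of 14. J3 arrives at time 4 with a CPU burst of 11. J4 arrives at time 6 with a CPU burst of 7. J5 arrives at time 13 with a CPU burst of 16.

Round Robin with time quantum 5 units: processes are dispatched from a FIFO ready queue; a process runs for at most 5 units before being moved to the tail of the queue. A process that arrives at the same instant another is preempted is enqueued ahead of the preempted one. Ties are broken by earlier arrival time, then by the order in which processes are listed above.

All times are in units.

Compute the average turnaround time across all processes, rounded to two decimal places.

Timeline: | J1 0-3 | J2 3-8 | J3 8-13 | J4 13-18 | J2 18-23 | J5 23-28 | J3 28-33 | J4 33-35 | J2 35-39 | J5 39-44 | J3 44-45 | J5 45-51 |
Completion: J1=3  J2=39  J3=45  J4=35  J5=51
Turnaround times: J1=3, J2=37, J3=41, J4=29, J5=38
Average turnaround = (3+37+41+29+38) / 5 = 148/5 = 29.60

29.60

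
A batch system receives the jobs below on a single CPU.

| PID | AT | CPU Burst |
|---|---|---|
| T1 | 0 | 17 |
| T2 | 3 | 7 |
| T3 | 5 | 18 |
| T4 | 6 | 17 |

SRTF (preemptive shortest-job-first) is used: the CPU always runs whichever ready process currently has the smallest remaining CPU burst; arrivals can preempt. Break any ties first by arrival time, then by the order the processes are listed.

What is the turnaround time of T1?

24

Timeline: | T1 0-3 | T2 3-10 | T1 10-24 | T4 24-41 | T3 41-59 |
Completion: T1=24  T2=10  T3=59  T4=41
Turnaround (C−A): T1=24  T2=7  T3=54  T4=35
Turnaround(T1) = completion − arrival = 24 − 0 = 24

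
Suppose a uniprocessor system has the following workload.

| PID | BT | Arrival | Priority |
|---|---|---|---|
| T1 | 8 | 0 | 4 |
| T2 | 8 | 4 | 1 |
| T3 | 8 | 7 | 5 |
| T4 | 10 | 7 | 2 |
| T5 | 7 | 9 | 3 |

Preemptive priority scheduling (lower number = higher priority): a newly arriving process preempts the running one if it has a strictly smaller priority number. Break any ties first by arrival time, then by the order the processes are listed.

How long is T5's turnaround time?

20

Schedule: | T1 0-4 | T2 4-12 | T4 12-22 | T5 22-29 | T1 29-33 | T3 33-41 |
Completion: T1=33  T2=12  T3=41  T4=22  T5=29
Turnaround (C−A): T1=33  T2=8  T3=34  T4=15  T5=20
Turnaround(T5) = completion − arrival = 29 − 9 = 20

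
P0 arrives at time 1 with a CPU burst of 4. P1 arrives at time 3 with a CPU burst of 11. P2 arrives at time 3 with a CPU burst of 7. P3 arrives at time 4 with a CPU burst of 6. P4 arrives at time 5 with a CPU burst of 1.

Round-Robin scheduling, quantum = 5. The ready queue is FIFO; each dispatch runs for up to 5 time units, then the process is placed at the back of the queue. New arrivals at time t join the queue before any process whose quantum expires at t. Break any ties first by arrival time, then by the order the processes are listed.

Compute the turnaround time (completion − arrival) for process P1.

27

Timeline: | idle 0-1 | P0 1-5 | P1 5-10 | P2 10-15 | P3 15-20 | P4 20-21 | P1 21-26 | P2 26-28 | P3 28-29 | P1 29-30 |
Completion: P0=5  P1=30  P2=28  P3=29  P4=21
Turnaround(P1) = completion − arrival = 30 − 3 = 27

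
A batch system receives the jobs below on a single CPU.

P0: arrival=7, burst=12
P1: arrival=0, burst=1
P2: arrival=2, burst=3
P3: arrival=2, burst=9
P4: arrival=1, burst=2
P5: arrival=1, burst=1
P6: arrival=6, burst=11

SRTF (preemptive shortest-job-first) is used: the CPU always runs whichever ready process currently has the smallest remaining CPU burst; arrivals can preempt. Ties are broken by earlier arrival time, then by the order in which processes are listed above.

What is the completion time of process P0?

39

Timeline: | P1 0-1 | P5 1-2 | P4 2-4 | P2 4-7 | P3 7-16 | P6 16-27 | P0 27-39 |
Completion: P0=39  P1=1  P2=7  P3=16  P4=4  P5=2  P6=27
Turnaround (C−A): P0=32  P1=1  P2=5  P3=14  P4=3  P5=1  P6=21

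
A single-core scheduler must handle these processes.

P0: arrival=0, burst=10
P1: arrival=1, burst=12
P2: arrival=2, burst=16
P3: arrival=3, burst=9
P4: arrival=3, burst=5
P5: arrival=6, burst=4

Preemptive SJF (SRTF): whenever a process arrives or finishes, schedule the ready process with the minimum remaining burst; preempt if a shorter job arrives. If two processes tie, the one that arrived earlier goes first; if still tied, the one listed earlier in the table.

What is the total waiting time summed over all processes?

92

Gantt: | P0 0-3 | P4 3-8 | P5 8-12 | P0 12-19 | P3 19-28 | P1 28-40 | P2 40-56 |
Completion: P0=19  P1=40  P2=56  P3=28  P4=8  P5=12
Turnaround (C−A): P0=19  P1=39  P2=54  P3=25  P4=5  P5=6
Waiting = turnaround − burst: P0=9, P1=27, P2=38, P3=16, P4=0, P5=2
Total waiting = 9 + 27 + 38 + 16 + 0 + 2 = 92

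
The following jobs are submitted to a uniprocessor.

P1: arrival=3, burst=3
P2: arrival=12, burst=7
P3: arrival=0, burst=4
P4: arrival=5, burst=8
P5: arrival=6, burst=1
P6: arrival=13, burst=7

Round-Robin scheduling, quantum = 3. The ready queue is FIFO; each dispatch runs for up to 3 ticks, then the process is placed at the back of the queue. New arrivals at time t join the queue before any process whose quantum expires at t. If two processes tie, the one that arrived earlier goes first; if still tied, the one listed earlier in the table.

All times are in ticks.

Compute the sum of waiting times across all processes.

Gantt: | P3 0-3 | P1 3-6 | P3 6-7 | P4 7-10 | P5 10-11 | P4 11-14 | P2 14-17 | P6 17-20 | P4 20-22 | P2 22-25 | P6 25-28 | P2 28-29 | P6 29-30 |
Completion: P1=6  P2=29  P3=7  P4=22  P5=11  P6=30
Turnaround (C−A): P1=3  P2=17  P3=7  P4=17  P5=5  P6=17
Waiting = turnaround − burst: P1=0, P2=10, P3=3, P4=9, P5=4, P6=10
Total waiting = 0 + 10 + 3 + 9 + 4 + 10 = 36

36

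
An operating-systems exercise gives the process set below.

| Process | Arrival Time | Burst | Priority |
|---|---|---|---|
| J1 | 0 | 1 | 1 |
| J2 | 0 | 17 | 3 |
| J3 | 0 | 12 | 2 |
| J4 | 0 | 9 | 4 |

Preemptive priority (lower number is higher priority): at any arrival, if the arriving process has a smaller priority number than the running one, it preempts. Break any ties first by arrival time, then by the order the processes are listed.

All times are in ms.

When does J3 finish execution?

Timeline: | J1 0-1 | J3 1-13 | J2 13-30 | J4 30-39 |
Completion: J1=1  J2=30  J3=13  J4=39

13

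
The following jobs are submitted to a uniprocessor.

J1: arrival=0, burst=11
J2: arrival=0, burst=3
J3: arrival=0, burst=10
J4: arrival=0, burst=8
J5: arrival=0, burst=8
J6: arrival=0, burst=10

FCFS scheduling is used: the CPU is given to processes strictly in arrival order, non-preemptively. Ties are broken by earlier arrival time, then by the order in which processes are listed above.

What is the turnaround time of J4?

Schedule: | J1 0-11 | J2 11-14 | J3 14-24 | J4 24-32 | J5 32-40 | J6 40-50 |
Completion: J1=11  J2=14  J3=24  J4=32  J5=40  J6=50
Turnaround(J4) = completion − arrival = 32 − 0 = 32

32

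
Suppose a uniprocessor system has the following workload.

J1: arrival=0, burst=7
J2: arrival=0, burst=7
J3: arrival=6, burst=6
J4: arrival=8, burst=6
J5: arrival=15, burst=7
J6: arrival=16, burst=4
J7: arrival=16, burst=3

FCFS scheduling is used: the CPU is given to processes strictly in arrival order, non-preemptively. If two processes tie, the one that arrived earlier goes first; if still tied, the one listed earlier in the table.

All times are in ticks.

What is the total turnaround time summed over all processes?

116

Timeline: | J1 0-7 | J2 7-14 | J3 14-20 | J4 20-26 | J5 26-33 | J6 33-37 | J7 37-40 |
Completion: J1=7  J2=14  J3=20  J4=26  J5=33  J6=37  J7=40
Turnaround = completion − arrival: J1=7, J2=14, J3=14, J4=18, J5=18, J6=21, J7=24
Total turnaround = 7 + 14 + 14 + 18 + 18 + 21 + 24 = 116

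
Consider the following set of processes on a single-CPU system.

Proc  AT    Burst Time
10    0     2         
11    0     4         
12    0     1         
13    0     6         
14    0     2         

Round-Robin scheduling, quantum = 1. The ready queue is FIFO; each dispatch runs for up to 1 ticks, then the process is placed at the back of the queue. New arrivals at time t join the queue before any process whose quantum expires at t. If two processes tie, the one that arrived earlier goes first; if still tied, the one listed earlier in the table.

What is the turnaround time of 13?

Schedule: | 10 0-1 | 11 1-2 | 12 2-3 | 13 3-4 | 14 4-5 | 10 5-6 | 11 6-7 | 13 7-8 | 14 8-9 | 11 9-10 | 13 10-11 | 11 11-12 | 13 12-15 |
Completion: 10=6  11=12  12=3  13=15  14=9
Turnaround (C−A): 10=6  11=12  12=3  13=15  14=9
Turnaround(13) = completion − arrival = 15 − 0 = 15

15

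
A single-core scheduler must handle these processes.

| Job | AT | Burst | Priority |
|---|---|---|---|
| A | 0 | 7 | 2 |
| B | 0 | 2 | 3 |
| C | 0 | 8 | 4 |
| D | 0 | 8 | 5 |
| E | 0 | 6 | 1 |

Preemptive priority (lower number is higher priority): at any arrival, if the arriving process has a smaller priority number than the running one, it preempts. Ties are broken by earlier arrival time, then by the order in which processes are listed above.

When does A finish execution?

13

Schedule: | E 0-6 | A 6-13 | B 13-15 | C 15-23 | D 23-31 |
Completion: A=13  B=15  C=23  D=31  E=6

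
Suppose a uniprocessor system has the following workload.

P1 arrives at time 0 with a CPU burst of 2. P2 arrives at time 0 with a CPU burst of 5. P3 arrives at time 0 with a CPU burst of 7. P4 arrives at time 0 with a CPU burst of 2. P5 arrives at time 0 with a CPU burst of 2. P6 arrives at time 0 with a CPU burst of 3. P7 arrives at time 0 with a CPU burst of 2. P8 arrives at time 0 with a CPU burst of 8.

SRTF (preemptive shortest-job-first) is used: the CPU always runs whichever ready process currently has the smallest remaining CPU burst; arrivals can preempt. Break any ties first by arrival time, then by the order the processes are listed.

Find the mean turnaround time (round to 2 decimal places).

12.63

Gantt: | P1 0-2 | P4 2-4 | P5 4-6 | P7 6-8 | P6 8-11 | P2 11-16 | P3 16-23 | P8 23-31 |
Completion: P1=2  P2=16  P3=23  P4=4  P5=6  P6=11  P7=8  P8=31
Turnaround (C−A): P1=2  P2=16  P3=23  P4=4  P5=6  P6=11  P7=8  P8=31
Turnaround times: P1=2, P2=16, P3=23, P4=4, P5=6, P6=11, P7=8, P8=31
Average turnaround = (2+16+23+4+6+11+8+31) / 8 = 101/8 = 12.63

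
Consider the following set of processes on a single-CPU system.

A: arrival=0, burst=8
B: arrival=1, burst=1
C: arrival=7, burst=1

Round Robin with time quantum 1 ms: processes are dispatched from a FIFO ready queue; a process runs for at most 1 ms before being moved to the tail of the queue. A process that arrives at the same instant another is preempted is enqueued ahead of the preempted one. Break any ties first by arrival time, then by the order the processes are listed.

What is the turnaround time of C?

1

Gantt: | A 0-1 | B 1-2 | A 2-7 | C 7-8 | A 8-10 |
Completion: A=10  B=2  C=8
Turnaround (C−A): A=10  B=1  C=1
Turnaround(C) = completion − arrival = 8 − 7 = 1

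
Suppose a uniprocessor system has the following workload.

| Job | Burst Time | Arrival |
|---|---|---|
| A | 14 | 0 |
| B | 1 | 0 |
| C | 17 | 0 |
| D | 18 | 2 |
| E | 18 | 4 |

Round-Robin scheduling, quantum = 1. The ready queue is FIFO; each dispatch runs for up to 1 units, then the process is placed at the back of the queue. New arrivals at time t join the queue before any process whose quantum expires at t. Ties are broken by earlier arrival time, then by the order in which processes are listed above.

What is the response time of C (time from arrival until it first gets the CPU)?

Timeline: | A 0-1 | B 1-2 | C 2-3 | A 3-4 | D 4-5 | C 5-6 | E 6-7 | A 7-8 | D 8-9 | C 9-10 | E 10-11 | A 11-12 | D 12-13 | C 13-14 | E 14-15 | A 15-16 | D 16-17 | C 17-18 | E 18-19 | A 19-20 | D 20-21 | C 21-22 | E 22-23 | A 23-24 | D 24-25 | C 25-26 | E 26-27 | A 27-28 | D 28-29 | C 29-30 | E 30-31 | A 31-32 | D 32-33 | C 33-34 | E 34-35 | A 35-36 | D 36-37 | C 37-38 | E 38-39 | A 39-40 | D 40-41 | C 41-42 | E 42-43 | A 43-44 | D 44-45 | C 45-46 | E 46-47 | A 47-48 | D 48-49 | C 49-50 | E 50-51 | A 51-52 | D 52-53 | C 53-54 | E 54-55 | D 55-56 | C 56-57 | E 57-58 | D 58-59 | C 59-60 | E 60-61 | D 61-62 | C 62-63 | E 63-64 | D 64-65 | E 65-66 | D 66-67 | E 67-68 |
Completion: A=52  B=2  C=63  D=67  E=68
Turnaround (C−A): A=52  B=2  C=63  D=65  E=64
Response(C) = first start − arrival = 2 − 0 = 2

2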